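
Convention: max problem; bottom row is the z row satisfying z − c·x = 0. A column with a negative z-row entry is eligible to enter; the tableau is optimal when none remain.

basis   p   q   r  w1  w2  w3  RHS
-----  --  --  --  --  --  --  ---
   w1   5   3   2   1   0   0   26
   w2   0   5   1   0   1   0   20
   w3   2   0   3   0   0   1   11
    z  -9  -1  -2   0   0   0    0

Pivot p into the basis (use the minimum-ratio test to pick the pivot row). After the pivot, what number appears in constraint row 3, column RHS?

3/5

Ratio test on column p — row 1: 26/5 = 26/5; row 2: entry 0 ≤ 0; row 3: 11/2 = 11/2. Minimum is 26/5 at row 1 (w1 leaves); pivot element 5.
Divide row 1 by 5; eliminate column p from the other rows.
Row 3 update in column RHS: 11 − 2·(26/5) = 3/5.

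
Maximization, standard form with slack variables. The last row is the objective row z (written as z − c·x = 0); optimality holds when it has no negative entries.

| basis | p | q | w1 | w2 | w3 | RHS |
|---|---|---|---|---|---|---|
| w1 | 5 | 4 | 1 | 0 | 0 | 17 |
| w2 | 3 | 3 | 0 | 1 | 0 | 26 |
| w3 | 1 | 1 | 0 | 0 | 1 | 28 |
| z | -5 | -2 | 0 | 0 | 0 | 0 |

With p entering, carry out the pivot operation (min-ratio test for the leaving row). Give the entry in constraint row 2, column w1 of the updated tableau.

Ratio test on column p — row 1: 17/5 = 17/5; row 2: 26/3 = 26/3; row 3: 28/1 = 28. Minimum is 17/5 at row 1 (w1 leaves); pivot element 5.
Divide row 1 by 5; eliminate column p from the other rows.
Row 2 update in column w1: 0 − 3·(1/5) = -3/5.

-3/5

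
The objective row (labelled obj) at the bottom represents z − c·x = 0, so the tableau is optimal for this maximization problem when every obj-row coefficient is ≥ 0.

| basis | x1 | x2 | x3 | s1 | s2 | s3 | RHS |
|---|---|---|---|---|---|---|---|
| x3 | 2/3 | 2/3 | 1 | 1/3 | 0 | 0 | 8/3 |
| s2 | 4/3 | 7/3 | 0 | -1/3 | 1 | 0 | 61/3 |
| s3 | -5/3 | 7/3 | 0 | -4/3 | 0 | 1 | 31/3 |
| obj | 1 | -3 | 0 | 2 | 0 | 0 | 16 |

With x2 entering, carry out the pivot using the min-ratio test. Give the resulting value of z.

28

Ratio test on column x2 — row 1: (8/3)/(2/3) = 4; row 2: (61/3)/(7/3) = 61/7; row 3: (31/3)/(7/3) = 31/7. Minimum is 4 at row 1 (x3 leaves); pivot element 2/3.
Pivot on row 1; the obj-row RHS becomes 16 − (-3)·4 = 28.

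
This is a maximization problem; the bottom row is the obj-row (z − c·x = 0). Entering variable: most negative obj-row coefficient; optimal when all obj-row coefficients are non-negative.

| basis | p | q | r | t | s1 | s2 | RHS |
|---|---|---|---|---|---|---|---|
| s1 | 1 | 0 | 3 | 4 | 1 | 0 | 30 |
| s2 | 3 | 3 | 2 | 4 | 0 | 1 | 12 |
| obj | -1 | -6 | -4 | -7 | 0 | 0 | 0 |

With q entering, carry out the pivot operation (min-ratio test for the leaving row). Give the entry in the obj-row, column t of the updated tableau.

1

Ratio test on column q — row 1: entry 0 ≤ 0; row 2: 12/3 = 4. Minimum is 4 at row 2 (s2 leaves); pivot element 3.
Divide row 2 by 3; eliminate column q from the other rows.
obj-row update in column t: -7 − (-6)·(4/3) = 1.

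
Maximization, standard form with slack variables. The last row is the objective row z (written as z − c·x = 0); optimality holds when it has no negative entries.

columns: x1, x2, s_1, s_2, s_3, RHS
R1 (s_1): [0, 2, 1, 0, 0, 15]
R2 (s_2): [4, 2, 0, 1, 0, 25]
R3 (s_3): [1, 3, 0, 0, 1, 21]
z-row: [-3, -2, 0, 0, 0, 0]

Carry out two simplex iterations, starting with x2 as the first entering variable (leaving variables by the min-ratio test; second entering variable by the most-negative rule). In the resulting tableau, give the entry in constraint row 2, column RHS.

33/10

Ratio test on column x2 — row 1: 15/2 = 15/2; row 2: 25/2 = 25/2; row 3: 21/3 = 7. Minimum is 7 at row 3 (s_3 leaves); pivot element 3.
Divide row 3 by 3; eliminate column x2 from the other rows.
Second iteration: most negative z-row entry is -7/3 in column x1, so x1 enters.
Ratio test on column x1 — row 1: entry -2/3 ≤ 0; row 2: 11/(10/3) = 33/10; row 3: 7/(1/3) = 21. Minimum is 33/10 at row 2 (s_2 leaves); pivot element 10/3.
Divide row 2 by 10/3; eliminate column x1 from the other rows.
After both pivots, the entry at constraint row 2, column RHS is 33/10.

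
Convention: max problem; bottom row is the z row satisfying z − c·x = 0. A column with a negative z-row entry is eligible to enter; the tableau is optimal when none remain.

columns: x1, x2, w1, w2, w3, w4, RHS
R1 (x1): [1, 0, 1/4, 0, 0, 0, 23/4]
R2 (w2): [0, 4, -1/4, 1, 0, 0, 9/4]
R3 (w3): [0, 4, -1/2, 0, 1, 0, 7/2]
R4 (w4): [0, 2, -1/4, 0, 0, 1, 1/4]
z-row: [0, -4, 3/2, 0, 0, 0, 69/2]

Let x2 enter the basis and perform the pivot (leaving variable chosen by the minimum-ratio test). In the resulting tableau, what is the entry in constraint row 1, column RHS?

23/4

Ratio test on column x2 — row 1: entry 0 ≤ 0; row 2: (9/4)/4 = 9/16; row 3: (7/2)/4 = 7/8; row 4: (1/4)/2 = 1/8. Minimum is 1/8 at row 4 (w4 leaves); pivot element 2.
Divide row 4 by 2; eliminate column x2 from the other rows.
Row 1 update in column RHS: 23/4 − 0·(1/8) = 23/4.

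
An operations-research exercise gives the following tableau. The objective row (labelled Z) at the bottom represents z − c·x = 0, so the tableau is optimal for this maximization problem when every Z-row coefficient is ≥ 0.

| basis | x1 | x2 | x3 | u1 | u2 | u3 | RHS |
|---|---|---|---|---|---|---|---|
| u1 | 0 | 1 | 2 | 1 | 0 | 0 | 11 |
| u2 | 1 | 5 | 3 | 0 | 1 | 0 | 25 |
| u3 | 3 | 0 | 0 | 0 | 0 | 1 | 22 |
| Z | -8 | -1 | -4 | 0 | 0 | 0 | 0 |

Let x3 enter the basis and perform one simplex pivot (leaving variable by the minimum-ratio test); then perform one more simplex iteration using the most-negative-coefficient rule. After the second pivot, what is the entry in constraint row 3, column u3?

Ratio test on column x3 — row 1: 11/2 = 11/2; row 2: 25/3 = 25/3; row 3: entry 0 ≤ 0. Minimum is 11/2 at row 1 (u1 leaves); pivot element 2.
Divide row 1 by 2; eliminate column x3 from the other rows.
Second iteration: most negative Z-row entry is -8 in column x1, so x1 enters.
Ratio test on column x1 — row 1: entry 0 ≤ 0; row 2: (17/2)/1 = 17/2; row 3: 22/3 = 22/3. Minimum is 22/3 at row 3 (u3 leaves); pivot element 3.
Divide row 3 by 3; eliminate column x1 from the other rows.
After both pivots, the entry at constraint row 3, column u3 is 1/3.

1/3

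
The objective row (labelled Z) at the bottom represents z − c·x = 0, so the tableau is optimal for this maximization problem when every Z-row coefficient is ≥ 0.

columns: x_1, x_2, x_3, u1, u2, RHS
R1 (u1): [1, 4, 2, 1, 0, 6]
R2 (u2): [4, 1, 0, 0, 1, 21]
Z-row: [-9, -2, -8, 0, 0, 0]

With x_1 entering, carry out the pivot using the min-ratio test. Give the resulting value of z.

Ratio test on column x_1 — row 1: 6/1 = 6; row 2: 21/4 = 21/4. Minimum is 21/4 at row 2 (u2 leaves); pivot element 4.
Pivot on row 2; the Z-row RHS becomes 0 − (-9)·(21/4) = 189/4.

189/4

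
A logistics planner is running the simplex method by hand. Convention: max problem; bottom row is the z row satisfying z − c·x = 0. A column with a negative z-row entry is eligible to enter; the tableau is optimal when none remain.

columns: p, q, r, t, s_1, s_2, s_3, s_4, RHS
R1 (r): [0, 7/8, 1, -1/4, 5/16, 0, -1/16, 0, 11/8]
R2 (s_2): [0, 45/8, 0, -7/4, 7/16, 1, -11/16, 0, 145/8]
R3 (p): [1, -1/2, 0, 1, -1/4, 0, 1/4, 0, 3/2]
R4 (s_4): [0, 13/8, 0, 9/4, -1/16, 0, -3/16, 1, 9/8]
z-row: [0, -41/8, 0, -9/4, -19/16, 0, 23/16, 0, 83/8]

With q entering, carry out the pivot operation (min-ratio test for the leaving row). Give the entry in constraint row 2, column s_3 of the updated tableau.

-1/26

Ratio test on column q — row 1: (11/8)/(7/8) = 11/7; row 2: (145/8)/(45/8) = 29/9; row 3: entry -1/2 ≤ 0; row 4: (9/8)/(13/8) = 9/13. Minimum is 9/13 at row 4 (s_4 leaves); pivot element 13/8.
Divide row 4 by 13/8; eliminate column q from the other rows.
Row 2 update in column s_3: -11/16 − (45/8)·(-3/26) = -1/26.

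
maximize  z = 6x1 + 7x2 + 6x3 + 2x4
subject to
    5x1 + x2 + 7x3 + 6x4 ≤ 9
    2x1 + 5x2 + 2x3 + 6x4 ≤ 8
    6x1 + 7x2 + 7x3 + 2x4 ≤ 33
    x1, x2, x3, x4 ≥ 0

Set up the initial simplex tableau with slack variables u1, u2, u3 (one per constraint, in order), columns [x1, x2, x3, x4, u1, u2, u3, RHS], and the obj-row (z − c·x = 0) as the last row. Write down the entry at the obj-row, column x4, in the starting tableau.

The obj-row carries the negated objective coefficients: the x4 entry is -2.

-2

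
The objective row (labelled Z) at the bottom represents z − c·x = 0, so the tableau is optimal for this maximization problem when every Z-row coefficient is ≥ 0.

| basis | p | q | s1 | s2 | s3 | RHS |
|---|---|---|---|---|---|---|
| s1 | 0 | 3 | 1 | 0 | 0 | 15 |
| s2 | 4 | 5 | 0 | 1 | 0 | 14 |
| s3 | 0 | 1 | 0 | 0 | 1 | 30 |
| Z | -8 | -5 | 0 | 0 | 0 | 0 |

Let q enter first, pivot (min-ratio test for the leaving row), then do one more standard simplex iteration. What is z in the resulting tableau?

Ratio test on column q — row 1: 15/3 = 5; row 2: 14/5 = 14/5; row 3: 30/1 = 30. Minimum is 14/5 at row 2 (s2 leaves); pivot element 5.
Pivot on row 2; the Z-row RHS becomes 0 − (-5)·(14/5) = 14.
Next entering variable (most negative Z-row entry -4): p.
Ratio test on column p — row 1: entry -12/5 ≤ 0; row 2: (14/5)/(4/5) = 7/2; row 3: entry -4/5 ≤ 0. Minimum is 7/2 at row 2 (q leaves); pivot element 4/5.
After the second pivot the Z-row RHS is 14 − (-4)·(7/2) = 28.

28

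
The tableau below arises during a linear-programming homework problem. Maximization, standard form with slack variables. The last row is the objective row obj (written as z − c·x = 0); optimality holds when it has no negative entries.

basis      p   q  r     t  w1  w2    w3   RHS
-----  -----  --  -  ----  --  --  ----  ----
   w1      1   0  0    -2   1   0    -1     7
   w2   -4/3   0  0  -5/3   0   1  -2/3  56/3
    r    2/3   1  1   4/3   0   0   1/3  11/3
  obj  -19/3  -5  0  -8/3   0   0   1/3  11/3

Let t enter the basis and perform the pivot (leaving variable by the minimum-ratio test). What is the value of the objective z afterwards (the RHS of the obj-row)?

Ratio test on column t — row 1: entry -2 ≤ 0; row 2: entry -5/3 ≤ 0; row 3: (11/3)/(4/3) = 11/4. Minimum is 11/4 at row 3 (r leaves); pivot element 4/3.
Pivot on row 3; the obj-row RHS becomes 11/3 − (-8/3)·(11/4) = 11.

11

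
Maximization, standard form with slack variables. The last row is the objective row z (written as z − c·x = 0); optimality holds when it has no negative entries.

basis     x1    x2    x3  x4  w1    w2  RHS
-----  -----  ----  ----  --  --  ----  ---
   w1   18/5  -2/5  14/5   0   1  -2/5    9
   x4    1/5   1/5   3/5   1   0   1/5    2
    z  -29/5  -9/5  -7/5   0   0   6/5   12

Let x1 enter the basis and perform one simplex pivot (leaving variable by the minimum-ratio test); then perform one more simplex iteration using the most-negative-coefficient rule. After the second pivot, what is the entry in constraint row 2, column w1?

Ratio test on column x1 — row 1: 9/(18/5) = 5/2; row 2: 2/(1/5) = 10. Minimum is 5/2 at row 1 (w1 leaves); pivot element 18/5.
Divide row 1 by 18/5; eliminate column x1 from the other rows.
Second iteration: most negative z-row entry is -22/9 in column x2, so x2 enters.
Ratio test on column x2 — row 1: entry -1/9 ≤ 0; row 2: (3/2)/(2/9) = 27/4. Minimum is 27/4 at row 2 (x4 leaves); pivot element 2/9.
Divide row 2 by 2/9; eliminate column x2 from the other rows.
After both pivots, the entry at constraint row 2, column w1 is -1/4.

-1/4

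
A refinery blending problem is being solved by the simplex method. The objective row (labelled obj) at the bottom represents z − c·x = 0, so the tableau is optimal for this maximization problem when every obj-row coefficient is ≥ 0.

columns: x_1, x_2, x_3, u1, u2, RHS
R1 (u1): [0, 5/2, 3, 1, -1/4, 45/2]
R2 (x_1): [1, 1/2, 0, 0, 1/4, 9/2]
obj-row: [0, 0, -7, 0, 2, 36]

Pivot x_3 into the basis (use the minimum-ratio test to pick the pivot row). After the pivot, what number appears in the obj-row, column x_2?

35/6

Ratio test on column x_3 — row 1: (45/2)/3 = 15/2; row 2: entry 0 ≤ 0. Minimum is 15/2 at row 1 (u1 leaves); pivot element 3.
Divide row 1 by 3; eliminate column x_3 from the other rows.
obj-row update in column x_2: 0 − (-7)·(5/6) = 35/6.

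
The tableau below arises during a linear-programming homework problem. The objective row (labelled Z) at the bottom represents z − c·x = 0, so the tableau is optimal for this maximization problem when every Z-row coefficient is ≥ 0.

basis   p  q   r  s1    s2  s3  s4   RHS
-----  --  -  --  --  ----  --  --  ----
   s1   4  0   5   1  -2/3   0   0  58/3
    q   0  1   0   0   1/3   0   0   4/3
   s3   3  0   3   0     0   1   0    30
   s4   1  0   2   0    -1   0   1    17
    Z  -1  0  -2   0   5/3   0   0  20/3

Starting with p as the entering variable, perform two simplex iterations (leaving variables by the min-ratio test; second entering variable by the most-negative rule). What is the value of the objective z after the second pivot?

Ratio test on column p — row 1: (58/3)/4 = 29/6; row 2: entry 0 ≤ 0; row 3: 30/3 = 10; row 4: 17/1 = 17. Minimum is 29/6 at row 1 (s1 leaves); pivot element 4.
Pivot on row 1; the Z-row RHS becomes 20/3 − (-1)·(29/6) = 23/2.
Next entering variable (most negative Z-row entry -3/4): r.
Ratio test on column r — row 1: (29/6)/(5/4) = 58/15; row 2: entry 0 ≤ 0; row 3: entry -3/4 ≤ 0; row 4: (73/6)/(3/4) = 146/9. Minimum is 58/15 at row 1 (p leaves); pivot element 5/4.
After the second pivot the Z-row RHS is 23/2 − (-3/4)·(58/15) = 72/5.

72/5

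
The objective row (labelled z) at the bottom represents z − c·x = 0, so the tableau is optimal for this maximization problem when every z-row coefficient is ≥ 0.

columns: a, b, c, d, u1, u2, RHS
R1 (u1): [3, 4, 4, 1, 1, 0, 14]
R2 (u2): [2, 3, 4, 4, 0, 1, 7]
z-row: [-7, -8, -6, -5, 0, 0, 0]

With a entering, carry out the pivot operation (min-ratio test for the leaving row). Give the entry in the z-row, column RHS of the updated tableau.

Ratio test on column a — row 1: 14/3 = 14/3; row 2: 7/2 = 7/2. Minimum is 7/2 at row 2 (u2 leaves); pivot element 2.
Divide row 2 by 2; eliminate column a from the other rows.
z-row update in column RHS: 0 − (-7)·(7/2) = 49/2.

49/2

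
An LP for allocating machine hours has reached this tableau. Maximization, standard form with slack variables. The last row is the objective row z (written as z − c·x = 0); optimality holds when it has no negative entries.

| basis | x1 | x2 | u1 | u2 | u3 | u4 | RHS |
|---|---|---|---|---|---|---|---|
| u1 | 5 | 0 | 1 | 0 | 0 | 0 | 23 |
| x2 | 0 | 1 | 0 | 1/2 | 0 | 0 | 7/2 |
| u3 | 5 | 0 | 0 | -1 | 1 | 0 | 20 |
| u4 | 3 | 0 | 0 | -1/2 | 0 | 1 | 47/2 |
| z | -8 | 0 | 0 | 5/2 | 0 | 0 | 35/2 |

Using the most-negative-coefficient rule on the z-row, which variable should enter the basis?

Negative z-row entries: x1: -8.
The most negative is -8 in column x1, so x1 enters.

x1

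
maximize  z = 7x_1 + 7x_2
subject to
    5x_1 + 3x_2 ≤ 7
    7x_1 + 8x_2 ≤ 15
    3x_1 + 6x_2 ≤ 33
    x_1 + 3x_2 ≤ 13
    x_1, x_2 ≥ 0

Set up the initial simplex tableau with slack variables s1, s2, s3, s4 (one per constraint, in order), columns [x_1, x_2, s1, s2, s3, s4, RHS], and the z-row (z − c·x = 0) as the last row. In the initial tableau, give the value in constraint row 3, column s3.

Slack s3 belongs to constraint 3; its column is the unit vector e_3, so the entry in row 3 is 1.

1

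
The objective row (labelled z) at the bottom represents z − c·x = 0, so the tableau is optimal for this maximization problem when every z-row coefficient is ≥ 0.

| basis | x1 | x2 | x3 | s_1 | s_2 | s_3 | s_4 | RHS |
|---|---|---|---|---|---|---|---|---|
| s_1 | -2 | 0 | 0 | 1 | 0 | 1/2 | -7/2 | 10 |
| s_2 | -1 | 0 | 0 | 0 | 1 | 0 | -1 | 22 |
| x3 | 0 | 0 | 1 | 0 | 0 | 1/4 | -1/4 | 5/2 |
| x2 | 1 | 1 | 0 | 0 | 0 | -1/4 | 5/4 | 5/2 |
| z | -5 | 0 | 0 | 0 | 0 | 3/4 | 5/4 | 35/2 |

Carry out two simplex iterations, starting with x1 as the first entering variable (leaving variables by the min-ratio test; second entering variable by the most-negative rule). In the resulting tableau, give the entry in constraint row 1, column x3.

Ratio test on column x1 — row 1: entry -2 ≤ 0; row 2: entry -1 ≤ 0; row 3: entry 0 ≤ 0; row 4: (5/2)/1 = 5/2. Minimum is 5/2 at row 4 (x2 leaves); pivot element 1.
Divide row 4 by 1; eliminate column x1 from the other rows.
Second iteration: most negative z-row entry is -1/2 in column s_3, so s_3 enters.
Ratio test on column s_3 — row 1: entry 0 ≤ 0; row 2: entry -1/4 ≤ 0; row 3: (5/2)/(1/4) = 10; row 4: entry -1/4 ≤ 0. Minimum is 10 at row 3 (x3 leaves); pivot element 1/4.
Divide row 3 by 1/4; eliminate column s_3 from the other rows.
After both pivots, the entry at constraint row 1, column x3 is 0.

0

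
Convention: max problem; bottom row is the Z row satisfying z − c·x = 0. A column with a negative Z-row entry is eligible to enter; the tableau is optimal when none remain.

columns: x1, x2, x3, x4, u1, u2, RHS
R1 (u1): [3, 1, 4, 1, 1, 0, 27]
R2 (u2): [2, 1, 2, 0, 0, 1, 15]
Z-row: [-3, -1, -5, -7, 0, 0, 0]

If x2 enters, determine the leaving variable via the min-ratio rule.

u2

Column x2 entries and ratios — u1: 27/1 = 27; u2: 15/1 = 15.
Smallest ratio is 15 in the row of u2, so u2 leaves.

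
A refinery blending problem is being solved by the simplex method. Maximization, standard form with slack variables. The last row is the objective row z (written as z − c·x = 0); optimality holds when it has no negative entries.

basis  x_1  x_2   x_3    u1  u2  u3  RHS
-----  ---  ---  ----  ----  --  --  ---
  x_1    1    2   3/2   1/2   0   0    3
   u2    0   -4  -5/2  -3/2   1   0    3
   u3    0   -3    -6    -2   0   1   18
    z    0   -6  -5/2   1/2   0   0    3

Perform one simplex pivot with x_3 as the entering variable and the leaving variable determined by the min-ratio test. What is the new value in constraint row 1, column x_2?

Ratio test on column x_3 — row 1: 3/(3/2) = 2; row 2: entry -5/2 ≤ 0; row 3: entry -6 ≤ 0. Minimum is 2 at row 1 (x_1 leaves); pivot element 3/2.
Divide row 1 by 3/2; eliminate column x_3 from the other rows.
In the new row 1, the x_2 entry is the old entry divided by the pivot: 2/(3/2) = 4/3.

4/3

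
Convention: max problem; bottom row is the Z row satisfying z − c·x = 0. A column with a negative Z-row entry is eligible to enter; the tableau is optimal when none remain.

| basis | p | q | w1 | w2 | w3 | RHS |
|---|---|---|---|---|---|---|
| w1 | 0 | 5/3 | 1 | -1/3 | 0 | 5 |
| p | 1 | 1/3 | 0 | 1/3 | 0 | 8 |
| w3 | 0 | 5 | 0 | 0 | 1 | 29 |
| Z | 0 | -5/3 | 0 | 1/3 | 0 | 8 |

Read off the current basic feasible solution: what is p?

8

p is basic (row 2); its value is the RHS of that row, 8.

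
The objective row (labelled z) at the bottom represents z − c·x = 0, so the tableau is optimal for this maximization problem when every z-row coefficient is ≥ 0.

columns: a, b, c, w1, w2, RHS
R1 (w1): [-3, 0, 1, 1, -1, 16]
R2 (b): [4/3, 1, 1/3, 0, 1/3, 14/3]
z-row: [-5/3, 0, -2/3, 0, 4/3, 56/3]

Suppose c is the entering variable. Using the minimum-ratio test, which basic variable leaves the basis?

Column c entries and ratios — w1: 16/1 = 16; b: (14/3)/(1/3) = 14.
Smallest ratio is 14 in the row of b, so b leaves.

b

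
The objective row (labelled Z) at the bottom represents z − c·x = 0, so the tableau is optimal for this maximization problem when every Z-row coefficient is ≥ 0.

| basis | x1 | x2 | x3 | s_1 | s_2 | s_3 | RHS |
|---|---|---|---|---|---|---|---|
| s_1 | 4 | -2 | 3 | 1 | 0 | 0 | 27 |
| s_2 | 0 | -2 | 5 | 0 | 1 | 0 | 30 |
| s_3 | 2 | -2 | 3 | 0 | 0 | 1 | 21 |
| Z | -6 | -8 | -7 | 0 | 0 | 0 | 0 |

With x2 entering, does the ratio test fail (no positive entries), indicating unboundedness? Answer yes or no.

yes

Every constraint-row entry in column x2 is ≤ 0, so increasing x2 is unbounded.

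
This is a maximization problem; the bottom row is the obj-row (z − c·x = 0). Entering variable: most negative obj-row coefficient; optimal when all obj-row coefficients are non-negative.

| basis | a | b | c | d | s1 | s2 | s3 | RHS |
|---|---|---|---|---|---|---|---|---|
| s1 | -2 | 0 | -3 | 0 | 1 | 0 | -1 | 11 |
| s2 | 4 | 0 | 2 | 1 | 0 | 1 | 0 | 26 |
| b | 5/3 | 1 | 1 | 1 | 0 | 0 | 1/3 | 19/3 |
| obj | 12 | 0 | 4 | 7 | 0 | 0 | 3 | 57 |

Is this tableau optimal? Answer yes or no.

Every obj-row coefficient is ≥ 0, so the tableau is optimal.

yes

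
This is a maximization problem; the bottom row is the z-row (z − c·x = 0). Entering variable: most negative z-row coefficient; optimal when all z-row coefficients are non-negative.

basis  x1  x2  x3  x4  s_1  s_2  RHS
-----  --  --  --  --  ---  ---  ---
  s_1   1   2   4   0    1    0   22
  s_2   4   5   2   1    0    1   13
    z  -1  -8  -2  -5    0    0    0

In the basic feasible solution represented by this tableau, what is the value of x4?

x4 is not in the basis, so in the current basic feasible solution x4 = 0.

0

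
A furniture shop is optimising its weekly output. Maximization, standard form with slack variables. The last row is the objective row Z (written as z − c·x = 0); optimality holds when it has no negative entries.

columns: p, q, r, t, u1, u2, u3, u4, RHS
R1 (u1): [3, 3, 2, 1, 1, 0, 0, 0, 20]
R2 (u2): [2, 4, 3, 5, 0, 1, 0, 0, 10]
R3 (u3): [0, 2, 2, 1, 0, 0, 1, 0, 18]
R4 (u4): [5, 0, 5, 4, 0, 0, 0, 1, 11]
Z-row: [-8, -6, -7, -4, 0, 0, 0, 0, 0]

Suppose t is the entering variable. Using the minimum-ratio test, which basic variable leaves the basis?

u2

Column t entries and ratios — u1: 20/1 = 20; u2: 10/5 = 2; u3: 18/1 = 18; u4: 11/4 = 11/4.
Smallest ratio is 2 in the row of u2, so u2 leaves.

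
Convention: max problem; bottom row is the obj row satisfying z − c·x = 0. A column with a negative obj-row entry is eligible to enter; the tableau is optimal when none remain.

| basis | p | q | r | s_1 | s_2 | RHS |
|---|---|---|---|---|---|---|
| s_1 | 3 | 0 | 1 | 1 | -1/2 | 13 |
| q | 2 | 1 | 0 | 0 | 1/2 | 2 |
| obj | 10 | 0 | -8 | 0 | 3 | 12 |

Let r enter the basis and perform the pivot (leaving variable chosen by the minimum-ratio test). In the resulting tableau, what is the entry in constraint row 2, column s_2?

1/2

Ratio test on column r — row 1: 13/1 = 13; row 2: entry 0 ≤ 0. Minimum is 13 at row 1 (s_1 leaves); pivot element 1.
Divide row 1 by 1; eliminate column r from the other rows.
Row 2 update in column s_2: 1/2 − 0·(-1/2) = 1/2.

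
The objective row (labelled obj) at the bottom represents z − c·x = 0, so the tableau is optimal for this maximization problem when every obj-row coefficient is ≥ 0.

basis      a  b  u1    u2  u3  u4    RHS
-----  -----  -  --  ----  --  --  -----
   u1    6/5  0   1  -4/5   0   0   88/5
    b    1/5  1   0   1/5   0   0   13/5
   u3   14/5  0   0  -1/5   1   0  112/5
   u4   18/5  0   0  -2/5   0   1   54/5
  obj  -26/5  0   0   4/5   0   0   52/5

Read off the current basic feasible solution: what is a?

a is not in the basis, so in the current basic feasible solution a = 0.

0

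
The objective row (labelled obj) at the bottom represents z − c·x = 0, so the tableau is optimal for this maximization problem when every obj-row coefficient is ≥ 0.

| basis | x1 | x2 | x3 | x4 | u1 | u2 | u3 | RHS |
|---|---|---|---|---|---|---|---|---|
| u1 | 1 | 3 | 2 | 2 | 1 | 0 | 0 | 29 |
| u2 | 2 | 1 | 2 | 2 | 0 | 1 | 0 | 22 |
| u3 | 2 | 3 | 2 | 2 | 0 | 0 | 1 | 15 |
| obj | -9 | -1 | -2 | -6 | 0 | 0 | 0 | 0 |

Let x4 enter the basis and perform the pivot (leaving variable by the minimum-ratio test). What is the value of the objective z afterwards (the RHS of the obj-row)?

Ratio test on column x4 — row 1: 29/2 = 29/2; row 2: 22/2 = 11; row 3: 15/2 = 15/2. Minimum is 15/2 at row 3 (u3 leaves); pivot element 2.
Pivot on row 3; the obj-row RHS becomes 0 − (-6)·(15/2) = 45.

45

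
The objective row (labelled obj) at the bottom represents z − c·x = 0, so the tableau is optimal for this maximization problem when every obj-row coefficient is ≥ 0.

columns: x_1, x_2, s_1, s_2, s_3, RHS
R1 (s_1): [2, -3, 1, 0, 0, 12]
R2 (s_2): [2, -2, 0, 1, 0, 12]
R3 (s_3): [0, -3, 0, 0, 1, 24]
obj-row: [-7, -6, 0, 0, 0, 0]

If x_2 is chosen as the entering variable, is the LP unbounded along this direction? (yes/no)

yes

Every constraint-row entry in column x_2 is ≤ 0, so increasing x_2 is unbounded.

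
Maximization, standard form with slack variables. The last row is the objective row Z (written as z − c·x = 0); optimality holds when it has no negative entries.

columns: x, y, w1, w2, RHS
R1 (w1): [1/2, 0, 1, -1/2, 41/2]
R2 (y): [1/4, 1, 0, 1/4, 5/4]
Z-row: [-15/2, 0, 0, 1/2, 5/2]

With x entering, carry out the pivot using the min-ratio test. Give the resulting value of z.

40

Ratio test on column x — row 1: (41/2)/(1/2) = 41; row 2: (5/4)/(1/4) = 5. Minimum is 5 at row 2 (y leaves); pivot element 1/4.
Pivot on row 2; the Z-row RHS becomes 5/2 − (-15/2)·5 = 40.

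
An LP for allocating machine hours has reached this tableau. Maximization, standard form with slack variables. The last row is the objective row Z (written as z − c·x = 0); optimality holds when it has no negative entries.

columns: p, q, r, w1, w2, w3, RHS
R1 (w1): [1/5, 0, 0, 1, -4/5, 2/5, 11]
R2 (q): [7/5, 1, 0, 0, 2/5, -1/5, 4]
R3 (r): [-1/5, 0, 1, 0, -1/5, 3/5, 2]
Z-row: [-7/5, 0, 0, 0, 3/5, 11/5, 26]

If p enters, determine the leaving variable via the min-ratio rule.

q

Column p entries and ratios — w1: 11/(1/5) = 55; q: 4/(7/5) = 20/7; r: -1/5 ≤ 0, skip.
Smallest ratio is 20/7 in the row of q, so q leaves.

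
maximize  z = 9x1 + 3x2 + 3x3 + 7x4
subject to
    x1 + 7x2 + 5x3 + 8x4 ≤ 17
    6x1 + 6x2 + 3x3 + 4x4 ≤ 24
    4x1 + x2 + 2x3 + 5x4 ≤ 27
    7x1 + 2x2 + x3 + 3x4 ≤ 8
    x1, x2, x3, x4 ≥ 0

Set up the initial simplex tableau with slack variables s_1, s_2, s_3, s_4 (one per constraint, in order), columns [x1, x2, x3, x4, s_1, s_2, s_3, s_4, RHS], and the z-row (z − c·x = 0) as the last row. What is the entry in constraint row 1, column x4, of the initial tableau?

8

Constraint 1 has coefficient 8 on x4.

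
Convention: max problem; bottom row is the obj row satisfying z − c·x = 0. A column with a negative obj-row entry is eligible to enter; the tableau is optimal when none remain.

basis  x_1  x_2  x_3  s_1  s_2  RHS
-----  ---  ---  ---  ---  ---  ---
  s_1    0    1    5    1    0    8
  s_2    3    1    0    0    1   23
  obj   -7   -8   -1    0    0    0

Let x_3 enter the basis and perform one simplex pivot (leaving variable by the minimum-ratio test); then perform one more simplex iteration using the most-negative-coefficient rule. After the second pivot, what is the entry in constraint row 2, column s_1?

-1

Ratio test on column x_3 — row 1: 8/5 = 8/5; row 2: entry 0 ≤ 0. Minimum is 8/5 at row 1 (s_1 leaves); pivot element 5.
Divide row 1 by 5; eliminate column x_3 from the other rows.
Second iteration: most negative obj-row entry is -39/5 in column x_2, so x_2 enters.
Ratio test on column x_2 — row 1: (8/5)/(1/5) = 8; row 2: 23/1 = 23. Minimum is 8 at row 1 (x_3 leaves); pivot element 1/5.
Divide row 1 by 1/5; eliminate column x_2 from the other rows.
After both pivots, the entry at constraint row 2, column s_1 is -1.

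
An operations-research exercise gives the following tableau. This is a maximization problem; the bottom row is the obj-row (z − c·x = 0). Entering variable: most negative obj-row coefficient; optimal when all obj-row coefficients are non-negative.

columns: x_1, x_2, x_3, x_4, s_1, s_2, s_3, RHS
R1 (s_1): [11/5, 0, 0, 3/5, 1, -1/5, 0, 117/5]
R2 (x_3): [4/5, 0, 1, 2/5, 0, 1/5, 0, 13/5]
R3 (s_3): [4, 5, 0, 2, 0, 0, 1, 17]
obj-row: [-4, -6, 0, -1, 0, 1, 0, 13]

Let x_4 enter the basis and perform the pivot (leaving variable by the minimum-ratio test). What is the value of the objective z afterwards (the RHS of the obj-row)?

39/2

Ratio test on column x_4 — row 1: (117/5)/(3/5) = 39; row 2: (13/5)/(2/5) = 13/2; row 3: 17/2 = 17/2. Minimum is 13/2 at row 2 (x_3 leaves); pivot element 2/5.
Pivot on row 2; the obj-row RHS becomes 13 − (-1)·(13/2) = 39/2.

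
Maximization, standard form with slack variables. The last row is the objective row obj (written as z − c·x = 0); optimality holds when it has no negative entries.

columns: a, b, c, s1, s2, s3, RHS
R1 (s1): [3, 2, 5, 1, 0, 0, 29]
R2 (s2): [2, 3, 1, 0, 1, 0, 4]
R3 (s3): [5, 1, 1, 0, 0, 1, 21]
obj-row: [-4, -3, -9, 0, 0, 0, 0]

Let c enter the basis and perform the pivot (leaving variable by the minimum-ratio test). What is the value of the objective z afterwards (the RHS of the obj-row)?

Ratio test on column c — row 1: 29/5 = 29/5; row 2: 4/1 = 4; row 3: 21/1 = 21. Minimum is 4 at row 2 (s2 leaves); pivot element 1.
Pivot on row 2; the obj-row RHS becomes 0 − (-9)·4 = 36.

36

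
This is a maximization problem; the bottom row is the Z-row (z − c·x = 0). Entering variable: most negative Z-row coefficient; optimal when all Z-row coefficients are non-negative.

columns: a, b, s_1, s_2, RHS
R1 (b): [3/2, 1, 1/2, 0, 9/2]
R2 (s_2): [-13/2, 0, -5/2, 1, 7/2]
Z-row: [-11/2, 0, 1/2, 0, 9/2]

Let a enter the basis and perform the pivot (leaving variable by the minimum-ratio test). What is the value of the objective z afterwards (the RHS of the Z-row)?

21

Ratio test on column a — row 1: (9/2)/(3/2) = 3; row 2: entry -13/2 ≤ 0. Minimum is 3 at row 1 (b leaves); pivot element 3/2.
Pivot on row 1; the Z-row RHS becomes 9/2 − (-11/2)·3 = 21.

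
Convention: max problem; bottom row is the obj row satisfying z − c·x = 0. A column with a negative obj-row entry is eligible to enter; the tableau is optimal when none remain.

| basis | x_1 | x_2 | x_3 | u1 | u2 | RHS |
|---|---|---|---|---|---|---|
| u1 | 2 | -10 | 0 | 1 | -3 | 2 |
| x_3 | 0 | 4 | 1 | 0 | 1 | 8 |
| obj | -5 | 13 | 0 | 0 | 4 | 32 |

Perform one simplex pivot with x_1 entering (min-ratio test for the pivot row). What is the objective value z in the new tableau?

37

Ratio test on column x_1 — row 1: 2/2 = 1; row 2: entry 0 ≤ 0. Minimum is 1 at row 1 (u1 leaves); pivot element 2.
Pivot on row 1; the obj-row RHS becomes 32 − (-5)·1 = 37.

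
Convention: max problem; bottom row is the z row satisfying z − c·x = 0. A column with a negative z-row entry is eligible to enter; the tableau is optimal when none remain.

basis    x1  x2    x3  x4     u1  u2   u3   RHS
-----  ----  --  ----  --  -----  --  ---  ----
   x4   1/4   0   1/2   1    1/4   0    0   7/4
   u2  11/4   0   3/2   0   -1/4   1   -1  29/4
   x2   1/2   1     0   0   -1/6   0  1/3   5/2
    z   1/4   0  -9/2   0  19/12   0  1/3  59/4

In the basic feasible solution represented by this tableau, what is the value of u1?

0

u1 is not in the basis, so in the current basic feasible solution u1 = 0.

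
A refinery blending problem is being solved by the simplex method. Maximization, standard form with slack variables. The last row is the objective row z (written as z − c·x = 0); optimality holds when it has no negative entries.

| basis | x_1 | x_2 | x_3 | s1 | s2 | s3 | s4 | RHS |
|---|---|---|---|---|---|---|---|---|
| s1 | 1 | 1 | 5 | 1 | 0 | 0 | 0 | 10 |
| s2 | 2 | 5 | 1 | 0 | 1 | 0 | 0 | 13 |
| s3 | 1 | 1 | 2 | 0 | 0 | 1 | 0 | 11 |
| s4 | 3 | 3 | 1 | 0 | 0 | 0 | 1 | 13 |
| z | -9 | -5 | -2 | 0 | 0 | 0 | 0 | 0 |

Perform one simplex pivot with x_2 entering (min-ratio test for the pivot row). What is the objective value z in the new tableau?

Ratio test on column x_2 — row 1: 10/1 = 10; row 2: 13/5 = 13/5; row 3: 11/1 = 11; row 4: 13/3 = 13/3. Minimum is 13/5 at row 2 (s2 leaves); pivot element 5.
Pivot on row 2; the z-row RHS becomes 0 − (-5)·(13/5) = 13.

13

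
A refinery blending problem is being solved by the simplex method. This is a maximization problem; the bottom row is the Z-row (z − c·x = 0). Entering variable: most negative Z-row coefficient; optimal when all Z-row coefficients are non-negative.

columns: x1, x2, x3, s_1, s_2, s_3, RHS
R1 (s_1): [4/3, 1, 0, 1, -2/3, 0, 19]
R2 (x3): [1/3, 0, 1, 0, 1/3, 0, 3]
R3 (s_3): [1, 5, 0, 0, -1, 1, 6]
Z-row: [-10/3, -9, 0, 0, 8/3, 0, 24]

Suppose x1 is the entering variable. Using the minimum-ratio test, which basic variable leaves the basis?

Column x1 entries and ratios — s_1: 19/(4/3) = 57/4; x3: 3/(1/3) = 9; s_3: 6/1 = 6.
Smallest ratio is 6 in the row of s_3, so s_3 leaves.

s_3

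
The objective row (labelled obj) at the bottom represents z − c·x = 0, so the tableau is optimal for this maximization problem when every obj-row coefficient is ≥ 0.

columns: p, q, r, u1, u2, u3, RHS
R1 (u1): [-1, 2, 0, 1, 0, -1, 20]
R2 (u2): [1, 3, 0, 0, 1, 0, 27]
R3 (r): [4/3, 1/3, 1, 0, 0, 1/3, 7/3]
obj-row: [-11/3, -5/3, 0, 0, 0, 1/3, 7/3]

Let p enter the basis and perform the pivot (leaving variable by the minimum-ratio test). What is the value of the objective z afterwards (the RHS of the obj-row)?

Ratio test on column p — row 1: entry -1 ≤ 0; row 2: 27/1 = 27; row 3: (7/3)/(4/3) = 7/4. Minimum is 7/4 at row 3 (r leaves); pivot element 4/3.
Pivot on row 3; the obj-row RHS becomes 7/3 − (-11/3)·(7/4) = 35/4.

35/4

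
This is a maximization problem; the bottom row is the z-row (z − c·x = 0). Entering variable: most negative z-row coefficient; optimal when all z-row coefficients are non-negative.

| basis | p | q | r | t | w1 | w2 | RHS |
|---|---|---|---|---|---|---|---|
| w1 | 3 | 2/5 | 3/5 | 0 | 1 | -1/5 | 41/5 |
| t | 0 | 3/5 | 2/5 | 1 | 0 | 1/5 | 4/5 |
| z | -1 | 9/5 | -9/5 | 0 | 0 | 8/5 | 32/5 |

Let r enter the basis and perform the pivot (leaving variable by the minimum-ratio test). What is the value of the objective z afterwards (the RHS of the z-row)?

Ratio test on column r — row 1: (41/5)/(3/5) = 41/3; row 2: (4/5)/(2/5) = 2. Minimum is 2 at row 2 (t leaves); pivot element 2/5.
Pivot on row 2; the z-row RHS becomes 32/5 − (-9/5)·2 = 10.

10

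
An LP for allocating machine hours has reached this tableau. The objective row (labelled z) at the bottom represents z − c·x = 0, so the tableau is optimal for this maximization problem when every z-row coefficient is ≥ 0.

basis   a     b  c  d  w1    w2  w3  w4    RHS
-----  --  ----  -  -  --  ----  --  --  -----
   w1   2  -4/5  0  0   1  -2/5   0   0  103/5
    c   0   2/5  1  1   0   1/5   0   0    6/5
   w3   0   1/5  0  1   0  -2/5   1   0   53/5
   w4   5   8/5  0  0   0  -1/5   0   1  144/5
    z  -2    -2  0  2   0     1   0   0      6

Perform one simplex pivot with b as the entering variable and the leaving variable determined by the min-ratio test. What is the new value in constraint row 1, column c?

Ratio test on column b — row 1: entry -4/5 ≤ 0; row 2: (6/5)/(2/5) = 3; row 3: (53/5)/(1/5) = 53; row 4: (144/5)/(8/5) = 18. Minimum is 3 at row 2 (c leaves); pivot element 2/5.
Divide row 2 by 2/5; eliminate column b from the other rows.
Row 1 update in column c: 0 − (-4/5)·(5/2) = 2.

2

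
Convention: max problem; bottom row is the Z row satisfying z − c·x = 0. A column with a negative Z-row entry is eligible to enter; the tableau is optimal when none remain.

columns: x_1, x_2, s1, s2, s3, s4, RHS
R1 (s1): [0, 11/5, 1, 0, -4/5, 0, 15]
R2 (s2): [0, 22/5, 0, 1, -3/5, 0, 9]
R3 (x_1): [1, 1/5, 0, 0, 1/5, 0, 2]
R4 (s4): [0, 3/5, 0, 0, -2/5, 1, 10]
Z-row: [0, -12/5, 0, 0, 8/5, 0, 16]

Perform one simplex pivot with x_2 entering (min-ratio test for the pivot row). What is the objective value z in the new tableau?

230/11

Ratio test on column x_2 — row 1: 15/(11/5) = 75/11; row 2: 9/(22/5) = 45/22; row 3: 2/(1/5) = 10; row 4: 10/(3/5) = 50/3. Minimum is 45/22 at row 2 (s2 leaves); pivot element 22/5.
Pivot on row 2; the Z-row RHS becomes 16 − (-12/5)·(45/22) = 230/11.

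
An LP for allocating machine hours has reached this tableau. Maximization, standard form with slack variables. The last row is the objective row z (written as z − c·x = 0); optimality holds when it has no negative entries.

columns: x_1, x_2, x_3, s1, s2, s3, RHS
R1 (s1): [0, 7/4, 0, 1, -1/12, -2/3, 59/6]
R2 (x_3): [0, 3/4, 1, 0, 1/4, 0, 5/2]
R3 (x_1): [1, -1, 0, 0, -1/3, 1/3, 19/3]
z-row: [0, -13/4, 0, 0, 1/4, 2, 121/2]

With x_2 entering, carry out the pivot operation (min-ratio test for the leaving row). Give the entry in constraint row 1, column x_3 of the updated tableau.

-7/3

Ratio test on column x_2 — row 1: (59/6)/(7/4) = 118/21; row 2: (5/2)/(3/4) = 10/3; row 3: entry -1 ≤ 0. Minimum is 10/3 at row 2 (x_3 leaves); pivot element 3/4.
Divide row 2 by 3/4; eliminate column x_2 from the other rows.
Row 1 update in column x_3: 0 − (7/4)·(4/3) = -7/3.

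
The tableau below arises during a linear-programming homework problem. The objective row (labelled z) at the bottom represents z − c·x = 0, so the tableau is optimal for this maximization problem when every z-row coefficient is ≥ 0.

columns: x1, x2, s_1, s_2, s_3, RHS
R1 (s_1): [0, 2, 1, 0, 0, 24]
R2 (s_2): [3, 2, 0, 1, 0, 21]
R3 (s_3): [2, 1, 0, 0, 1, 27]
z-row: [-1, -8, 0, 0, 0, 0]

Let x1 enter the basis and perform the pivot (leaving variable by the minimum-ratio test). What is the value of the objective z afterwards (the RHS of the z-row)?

Ratio test on column x1 — row 1: entry 0 ≤ 0; row 2: 21/3 = 7; row 3: 27/2 = 27/2. Minimum is 7 at row 2 (s_2 leaves); pivot element 3.
Pivot on row 2; the z-row RHS becomes 0 − (-1)·7 = 7.

7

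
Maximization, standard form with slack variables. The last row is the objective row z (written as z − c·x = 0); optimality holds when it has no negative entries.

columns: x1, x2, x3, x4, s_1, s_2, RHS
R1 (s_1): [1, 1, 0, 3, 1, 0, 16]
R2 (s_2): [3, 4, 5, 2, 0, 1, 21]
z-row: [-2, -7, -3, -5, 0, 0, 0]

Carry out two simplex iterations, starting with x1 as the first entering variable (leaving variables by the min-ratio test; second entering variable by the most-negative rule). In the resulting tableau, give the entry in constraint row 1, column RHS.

Ratio test on column x1 — row 1: 16/1 = 16; row 2: 21/3 = 7. Minimum is 7 at row 2 (s_2 leaves); pivot element 3.
Divide row 2 by 3; eliminate column x1 from the other rows.
Second iteration: most negative z-row entry is -13/3 in column x2, so x2 enters.
Ratio test on column x2 — row 1: entry -1/3 ≤ 0; row 2: 7/(4/3) = 21/4. Minimum is 21/4 at row 2 (x1 leaves); pivot element 4/3.
Divide row 2 by 4/3; eliminate column x2 from the other rows.
After both pivots, the entry at constraint row 1, column RHS is 43/4.

43/4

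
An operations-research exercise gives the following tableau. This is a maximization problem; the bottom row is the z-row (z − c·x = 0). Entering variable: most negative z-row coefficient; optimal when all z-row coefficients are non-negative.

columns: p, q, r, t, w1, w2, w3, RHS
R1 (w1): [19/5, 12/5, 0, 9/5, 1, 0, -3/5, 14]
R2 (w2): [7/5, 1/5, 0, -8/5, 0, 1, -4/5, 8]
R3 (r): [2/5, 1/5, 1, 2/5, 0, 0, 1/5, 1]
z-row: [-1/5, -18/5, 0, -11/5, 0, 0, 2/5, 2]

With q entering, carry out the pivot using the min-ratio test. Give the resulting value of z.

Ratio test on column q — row 1: 14/(12/5) = 35/6; row 2: 8/(1/5) = 40; row 3: 1/(1/5) = 5. Minimum is 5 at row 3 (r leaves); pivot element 1/5.
Pivot on row 3; the z-row RHS becomes 2 − (-18/5)·5 = 20.

20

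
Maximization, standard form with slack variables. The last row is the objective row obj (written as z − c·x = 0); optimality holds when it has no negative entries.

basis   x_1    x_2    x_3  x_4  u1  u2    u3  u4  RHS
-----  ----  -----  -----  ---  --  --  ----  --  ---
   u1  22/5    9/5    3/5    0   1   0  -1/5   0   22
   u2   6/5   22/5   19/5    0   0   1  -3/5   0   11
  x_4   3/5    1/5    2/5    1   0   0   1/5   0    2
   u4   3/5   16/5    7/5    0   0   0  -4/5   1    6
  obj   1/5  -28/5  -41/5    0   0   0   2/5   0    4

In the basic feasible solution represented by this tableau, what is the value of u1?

22

u1 is basic (row 1); its value is the RHS of that row, 22.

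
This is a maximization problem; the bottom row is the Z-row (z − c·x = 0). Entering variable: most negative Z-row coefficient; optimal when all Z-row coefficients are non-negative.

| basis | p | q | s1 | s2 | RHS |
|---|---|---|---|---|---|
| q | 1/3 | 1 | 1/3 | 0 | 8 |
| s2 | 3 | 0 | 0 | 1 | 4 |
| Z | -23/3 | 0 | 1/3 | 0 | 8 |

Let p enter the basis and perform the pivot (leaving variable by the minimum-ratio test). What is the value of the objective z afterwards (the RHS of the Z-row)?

Ratio test on column p — row 1: 8/(1/3) = 24; row 2: 4/3 = 4/3. Minimum is 4/3 at row 2 (s2 leaves); pivot element 3.
Pivot on row 2; the Z-row RHS becomes 8 − (-23/3)·(4/3) = 164/9.

164/9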